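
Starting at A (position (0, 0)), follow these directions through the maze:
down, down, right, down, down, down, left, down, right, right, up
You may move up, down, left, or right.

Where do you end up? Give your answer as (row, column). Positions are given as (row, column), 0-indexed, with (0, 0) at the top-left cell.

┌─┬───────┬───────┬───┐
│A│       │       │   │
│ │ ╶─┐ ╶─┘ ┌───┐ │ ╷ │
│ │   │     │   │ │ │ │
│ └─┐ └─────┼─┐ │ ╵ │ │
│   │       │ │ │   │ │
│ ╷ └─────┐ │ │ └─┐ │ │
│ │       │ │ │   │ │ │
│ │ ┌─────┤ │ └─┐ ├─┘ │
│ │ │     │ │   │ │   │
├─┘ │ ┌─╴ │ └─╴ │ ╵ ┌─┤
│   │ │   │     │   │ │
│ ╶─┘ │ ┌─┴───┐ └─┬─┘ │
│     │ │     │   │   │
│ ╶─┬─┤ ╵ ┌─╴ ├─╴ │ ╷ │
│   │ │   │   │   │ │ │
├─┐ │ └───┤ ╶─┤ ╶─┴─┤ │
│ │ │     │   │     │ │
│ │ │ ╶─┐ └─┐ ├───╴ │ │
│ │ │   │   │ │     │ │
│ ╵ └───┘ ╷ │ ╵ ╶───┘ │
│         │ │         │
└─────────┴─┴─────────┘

Following directions step by step:
Start: (0, 0)
  down: (0, 0) → (1, 0)
  down: (1, 0) → (2, 0)
  right: (2, 0) → (2, 1)
  down: (2, 1) → (3, 1)
  down: (3, 1) → (4, 1)
  down: (4, 1) → (5, 1)
  left: (5, 1) → (5, 0)
  down: (5, 0) → (6, 0)
  right: (6, 0) → (6, 1)
  right: (6, 1) → (6, 2)
  up: (6, 2) → (5, 2)
Final position: (5, 2)

Path taken:

┌─┬───────┬───────┬───┐
│A│       │       │   │
│ │ ╶─┐ ╶─┘ ┌───┐ │ ╷ │
│↓│   │     │   │ │ │ │
│ └─┐ └─────┼─┐ │ ╵ │ │
│↳ ↓│       │ │ │   │ │
│ ╷ └─────┐ │ │ └─┐ │ │
│ │↓      │ │ │   │ │ │
│ │ ┌─────┤ │ └─┐ ├─┘ │
│ │↓│     │ │   │ │   │
├─┘ │ ┌─╴ │ └─╴ │ ╵ ┌─┤
│↓ ↲│B│   │     │   │ │
│ ╶─┘ │ ┌─┴───┐ └─┬─┘ │
│↳ → ↑│ │     │   │   │
│ ╶─┬─┤ ╵ ┌─╴ ├─╴ │ ╷ │
│   │ │   │   │   │ │ │
├─┐ │ └───┤ ╶─┤ ╶─┴─┤ │
│ │ │     │   │     │ │
│ │ │ ╶─┐ └─┐ ├───╴ │ │
│ │ │   │   │ │     │ │
│ ╵ └───┘ ╷ │ ╵ ╶───┘ │
│         │ │         │
└─────────┴─┴─────────┘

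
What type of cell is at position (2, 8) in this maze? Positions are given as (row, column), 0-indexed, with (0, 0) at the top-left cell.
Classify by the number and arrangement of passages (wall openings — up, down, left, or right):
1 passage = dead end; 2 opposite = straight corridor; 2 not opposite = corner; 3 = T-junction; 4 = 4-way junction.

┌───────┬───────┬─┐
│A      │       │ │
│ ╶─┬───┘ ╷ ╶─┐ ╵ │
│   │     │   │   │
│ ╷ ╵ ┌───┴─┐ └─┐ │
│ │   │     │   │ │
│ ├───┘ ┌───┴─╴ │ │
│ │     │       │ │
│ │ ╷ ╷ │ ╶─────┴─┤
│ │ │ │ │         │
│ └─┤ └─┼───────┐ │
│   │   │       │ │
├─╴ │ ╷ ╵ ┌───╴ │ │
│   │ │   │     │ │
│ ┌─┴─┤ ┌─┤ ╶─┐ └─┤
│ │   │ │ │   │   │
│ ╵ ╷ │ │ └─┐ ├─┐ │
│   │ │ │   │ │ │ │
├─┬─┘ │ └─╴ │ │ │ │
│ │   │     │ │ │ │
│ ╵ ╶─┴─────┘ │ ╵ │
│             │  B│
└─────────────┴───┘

Checking cell at (2, 8):
Number of passages: 2
Cell type: straight corridor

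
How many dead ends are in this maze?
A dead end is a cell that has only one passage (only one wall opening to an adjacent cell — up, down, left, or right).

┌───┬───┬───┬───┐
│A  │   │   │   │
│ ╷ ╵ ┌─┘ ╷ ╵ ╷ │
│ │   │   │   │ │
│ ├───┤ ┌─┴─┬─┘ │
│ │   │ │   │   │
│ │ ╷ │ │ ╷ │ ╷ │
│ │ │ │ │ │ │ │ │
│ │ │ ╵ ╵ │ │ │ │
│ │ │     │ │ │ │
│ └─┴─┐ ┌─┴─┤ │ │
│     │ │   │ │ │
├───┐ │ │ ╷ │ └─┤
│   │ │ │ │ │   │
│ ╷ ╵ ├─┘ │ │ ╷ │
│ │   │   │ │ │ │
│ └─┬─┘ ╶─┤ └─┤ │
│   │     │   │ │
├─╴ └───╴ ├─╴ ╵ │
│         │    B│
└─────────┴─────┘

Checking each cell for number of passages:

Dead ends found at positions:
  (0, 3)
  (4, 1)
  (4, 5)
  (5, 7)
  (6, 3)
  (7, 6)
  (8, 2)
  (9, 0)
  (9, 5)
Total dead ends: 9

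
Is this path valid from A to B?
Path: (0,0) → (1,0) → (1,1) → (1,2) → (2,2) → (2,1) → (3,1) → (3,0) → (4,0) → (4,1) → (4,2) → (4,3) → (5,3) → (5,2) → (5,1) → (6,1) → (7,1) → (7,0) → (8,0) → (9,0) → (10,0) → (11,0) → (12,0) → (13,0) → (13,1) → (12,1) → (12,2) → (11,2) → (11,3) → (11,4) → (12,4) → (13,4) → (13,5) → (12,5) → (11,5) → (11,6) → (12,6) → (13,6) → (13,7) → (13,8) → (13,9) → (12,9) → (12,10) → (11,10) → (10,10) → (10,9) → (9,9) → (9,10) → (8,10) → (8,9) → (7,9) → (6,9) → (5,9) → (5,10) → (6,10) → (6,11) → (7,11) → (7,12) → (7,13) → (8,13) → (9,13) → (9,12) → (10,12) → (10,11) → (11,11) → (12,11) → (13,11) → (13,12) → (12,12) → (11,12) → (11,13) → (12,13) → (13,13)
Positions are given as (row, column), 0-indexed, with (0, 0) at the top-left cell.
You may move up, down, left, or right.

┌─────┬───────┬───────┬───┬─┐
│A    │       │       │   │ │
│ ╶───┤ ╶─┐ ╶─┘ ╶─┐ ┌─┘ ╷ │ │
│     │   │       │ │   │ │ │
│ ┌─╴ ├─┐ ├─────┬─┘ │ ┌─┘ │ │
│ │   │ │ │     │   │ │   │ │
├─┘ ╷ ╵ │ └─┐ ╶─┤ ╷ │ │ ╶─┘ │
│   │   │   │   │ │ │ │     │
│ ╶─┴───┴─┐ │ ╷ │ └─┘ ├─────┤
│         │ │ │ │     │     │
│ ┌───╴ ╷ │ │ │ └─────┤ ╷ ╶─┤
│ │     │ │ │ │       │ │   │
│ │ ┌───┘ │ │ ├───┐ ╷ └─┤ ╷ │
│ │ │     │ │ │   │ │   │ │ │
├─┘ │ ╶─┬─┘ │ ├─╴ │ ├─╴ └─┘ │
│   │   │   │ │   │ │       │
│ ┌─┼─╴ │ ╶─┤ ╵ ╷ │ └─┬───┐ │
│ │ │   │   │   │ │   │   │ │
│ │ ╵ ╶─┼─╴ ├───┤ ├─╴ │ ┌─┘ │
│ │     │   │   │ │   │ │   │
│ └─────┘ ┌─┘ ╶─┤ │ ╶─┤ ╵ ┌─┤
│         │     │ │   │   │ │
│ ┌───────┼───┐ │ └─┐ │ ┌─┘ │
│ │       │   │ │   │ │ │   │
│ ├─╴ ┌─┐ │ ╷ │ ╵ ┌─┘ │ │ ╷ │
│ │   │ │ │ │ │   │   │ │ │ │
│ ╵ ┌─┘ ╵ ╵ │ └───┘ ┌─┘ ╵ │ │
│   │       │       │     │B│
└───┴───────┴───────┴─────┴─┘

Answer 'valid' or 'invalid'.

Checking path validity:
Result: All consecutive moves are passable.

valid

Correct solution:

┌─────┬───────┬───────┬───┬─┐
│A    │       │       │   │ │
│ ╶───┤ ╶─┐ ╶─┘ ╶─┐ ┌─┘ ╷ │ │
│↳ → ↓│   │       │ │   │ │ │
│ ┌─╴ ├─┐ ├─────┬─┘ │ ┌─┘ │ │
│ │↓ ↲│ │ │     │   │ │   │ │
├─┘ ╷ ╵ │ └─┐ ╶─┤ ╷ │ │ ╶─┘ │
│↓ ↲│   │   │   │ │ │ │     │
│ ╶─┴───┴─┐ │ ╷ │ └─┘ ├─────┤
│↳ → → ↓  │ │ │ │     │     │
│ ┌───╴ ╷ │ │ │ └─────┤ ╷ ╶─┤
│ │↓ ← ↲│ │ │ │    ↱ ↓│ │   │
│ │ ┌───┘ │ │ ├───┐ ╷ └─┤ ╷ │
│ │↓│     │ │ │   │↑│↳ ↓│ │ │
├─┘ │ ╶─┬─┘ │ ├─╴ │ ├─╴ └─┘ │
│↓ ↲│   │   │ │   │↑│  ↳ → ↓│
│ ┌─┼─╴ │ ╶─┤ ╵ ╷ │ └─┬───┐ │
│↓│ │   │   │   │ │↑ ↰│   │↓│
│ │ ╵ ╶─┼─╴ ├───┤ ├─╴ │ ┌─┘ │
│↓│     │   │   │ │↱ ↑│ │↓ ↲│
│ └─────┘ ┌─┘ ╶─┤ │ ╶─┤ ╵ ┌─┤
│↓        │     │ │↑ ↰│↓ ↲│ │
│ ┌───────┼───┐ │ └─┐ │ ┌─┘ │
│↓│  ↱ → ↓│↱ ↓│ │   │↑│↓│↱ ↓│
│ ├─╴ ┌─┐ │ ╷ │ ╵ ┌─┘ │ │ ╷ │
│↓│↱ ↑│ │↓│↑│↓│   │↱ ↑│↓│↑│↓│
│ ╵ ┌─┘ ╵ ╵ │ └───┘ ┌─┘ ╵ │ │
│↳ ↑│    ↳ ↑│↳ → → ↑│  ↳ ↑│B│
└───┴───────┴───────┴─────┴─┘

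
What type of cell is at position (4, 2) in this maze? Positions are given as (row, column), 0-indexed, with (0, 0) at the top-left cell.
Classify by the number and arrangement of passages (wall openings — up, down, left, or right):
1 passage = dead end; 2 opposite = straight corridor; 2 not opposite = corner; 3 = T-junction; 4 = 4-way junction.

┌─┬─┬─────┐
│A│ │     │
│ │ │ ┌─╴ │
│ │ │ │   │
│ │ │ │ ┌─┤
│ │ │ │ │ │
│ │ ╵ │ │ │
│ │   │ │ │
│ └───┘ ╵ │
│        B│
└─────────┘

Checking cell at (4, 2):
Number of passages: 2
Cell type: straight corridor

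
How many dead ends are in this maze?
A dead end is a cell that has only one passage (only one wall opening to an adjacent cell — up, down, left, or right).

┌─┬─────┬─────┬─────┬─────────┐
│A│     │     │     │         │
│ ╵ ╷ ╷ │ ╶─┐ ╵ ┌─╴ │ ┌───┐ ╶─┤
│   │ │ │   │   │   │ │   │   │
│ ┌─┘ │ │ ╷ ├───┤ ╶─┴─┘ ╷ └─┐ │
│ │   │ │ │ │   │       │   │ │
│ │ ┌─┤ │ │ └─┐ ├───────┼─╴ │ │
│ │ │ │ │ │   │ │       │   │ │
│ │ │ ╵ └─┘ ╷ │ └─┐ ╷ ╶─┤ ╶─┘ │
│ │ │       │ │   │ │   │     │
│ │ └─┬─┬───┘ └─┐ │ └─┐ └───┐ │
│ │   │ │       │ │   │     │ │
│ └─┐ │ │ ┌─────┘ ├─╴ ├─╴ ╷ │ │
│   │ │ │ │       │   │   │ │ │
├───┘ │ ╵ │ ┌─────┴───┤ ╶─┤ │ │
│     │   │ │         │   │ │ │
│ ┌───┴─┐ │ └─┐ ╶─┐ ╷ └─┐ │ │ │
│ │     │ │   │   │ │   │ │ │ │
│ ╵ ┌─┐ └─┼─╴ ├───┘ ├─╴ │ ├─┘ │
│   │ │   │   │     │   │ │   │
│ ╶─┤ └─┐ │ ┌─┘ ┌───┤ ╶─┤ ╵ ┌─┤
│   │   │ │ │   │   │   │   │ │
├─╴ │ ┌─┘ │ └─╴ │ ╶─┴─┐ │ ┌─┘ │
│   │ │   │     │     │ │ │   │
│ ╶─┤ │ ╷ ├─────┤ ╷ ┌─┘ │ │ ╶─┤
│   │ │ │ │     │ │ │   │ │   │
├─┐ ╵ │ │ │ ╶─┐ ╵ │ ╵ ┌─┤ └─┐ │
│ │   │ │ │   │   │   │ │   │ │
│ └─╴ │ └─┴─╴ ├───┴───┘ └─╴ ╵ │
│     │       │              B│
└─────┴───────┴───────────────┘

Checking each cell for number of passages:

Dead ends found at positions:
  (0, 0)
  (0, 14)
  (1, 10)
  (2, 6)
  (3, 2)
  (3, 4)
  (3, 8)
  (3, 11)
  (5, 3)
  (5, 7)
  (6, 1)
  (6, 9)
  (7, 6)
  (8, 4)
  (8, 8)
  (8, 13)
  (9, 2)
  (10, 3)
  (10, 6)
  (10, 9)
  (10, 14)
  (11, 10)
  (13, 0)
  (13, 4)
  (13, 11)
  (14, 7)
Total dead ends: 26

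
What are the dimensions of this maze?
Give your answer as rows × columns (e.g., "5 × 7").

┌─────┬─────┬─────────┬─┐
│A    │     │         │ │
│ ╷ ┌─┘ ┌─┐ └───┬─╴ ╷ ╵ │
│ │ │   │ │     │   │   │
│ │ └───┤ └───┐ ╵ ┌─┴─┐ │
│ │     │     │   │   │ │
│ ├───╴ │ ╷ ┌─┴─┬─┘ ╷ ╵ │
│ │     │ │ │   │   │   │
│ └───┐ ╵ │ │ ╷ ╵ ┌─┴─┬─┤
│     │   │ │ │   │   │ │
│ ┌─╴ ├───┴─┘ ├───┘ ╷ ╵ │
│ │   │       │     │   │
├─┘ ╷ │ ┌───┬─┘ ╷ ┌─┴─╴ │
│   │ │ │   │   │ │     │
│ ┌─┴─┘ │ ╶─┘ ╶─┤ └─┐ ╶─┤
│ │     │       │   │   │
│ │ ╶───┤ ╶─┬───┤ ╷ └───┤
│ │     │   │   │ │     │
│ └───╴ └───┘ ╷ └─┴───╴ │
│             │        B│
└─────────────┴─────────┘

Counting the maze dimensions:
Rows (vertical): 10
Columns (horizontal): 12
Dimensions: 10 × 12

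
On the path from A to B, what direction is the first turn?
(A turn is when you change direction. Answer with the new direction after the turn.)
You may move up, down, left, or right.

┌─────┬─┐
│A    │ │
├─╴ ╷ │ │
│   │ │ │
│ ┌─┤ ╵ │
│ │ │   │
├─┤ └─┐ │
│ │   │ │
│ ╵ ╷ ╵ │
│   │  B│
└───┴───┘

Directions: right, right, down, down, right, down, down
First turn direction: down

Solution:

┌─────┬─┐
│A → ↓│ │
├─╴ ╷ │ │
│   │↓│ │
│ ┌─┤ ╵ │
│ │ │↳ ↓│
├─┤ └─┐ │
│ │   │↓│
│ ╵ ╷ ╵ │
│   │  B│
└───┴───┘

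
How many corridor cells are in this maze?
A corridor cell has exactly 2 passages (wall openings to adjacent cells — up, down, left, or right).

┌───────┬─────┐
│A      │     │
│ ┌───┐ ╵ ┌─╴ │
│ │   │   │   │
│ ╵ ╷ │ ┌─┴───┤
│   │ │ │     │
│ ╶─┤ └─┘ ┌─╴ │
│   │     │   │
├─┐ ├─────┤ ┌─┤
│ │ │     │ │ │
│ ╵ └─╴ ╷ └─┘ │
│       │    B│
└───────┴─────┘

Counting cells with exactly 2 passages:
Total corridor cells: 32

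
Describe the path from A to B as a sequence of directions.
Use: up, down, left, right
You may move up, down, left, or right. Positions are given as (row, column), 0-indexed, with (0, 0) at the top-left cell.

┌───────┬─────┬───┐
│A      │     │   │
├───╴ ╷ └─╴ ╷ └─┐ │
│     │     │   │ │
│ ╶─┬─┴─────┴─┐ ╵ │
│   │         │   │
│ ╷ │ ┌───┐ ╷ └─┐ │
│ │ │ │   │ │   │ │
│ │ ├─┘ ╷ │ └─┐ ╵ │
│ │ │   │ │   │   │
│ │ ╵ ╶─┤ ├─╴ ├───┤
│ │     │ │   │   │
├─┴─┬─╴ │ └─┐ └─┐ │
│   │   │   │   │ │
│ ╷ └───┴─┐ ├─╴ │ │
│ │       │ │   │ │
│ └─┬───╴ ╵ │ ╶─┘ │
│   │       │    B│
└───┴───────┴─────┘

Finding the path and converting it to directions:
Path through cells: (0,0) → (0,1) → (0,2) → (0,3) → (1,3) → (1,4) → (1,5) → (0,5) → (0,6) → (1,6) → (1,7) → (2,7) → (2,8) → (3,8) → (4,8) → (4,7) → (3,7) → (3,6) → (2,6) → (2,5) → (3,5) → (4,5) → (4,6) → (5,6) → (6,6) → (6,7) → (7,7) → (7,6) → (8,6) → (8,7) → (8,8)
Directions: right, right, right, down, right, right, up, right, down, right, down, right, down, down, left, up, left, up, left, down, down, right, down, down, right, down, left, down, right, right

Solution:

┌───────┬─────┬───┐
│A → → ↓│  ↱ ↓│   │
├───╴ ╷ └─╴ ╷ └─┐ │
│     │↳ → ↑│↳ ↓│ │
│ ╶─┬─┴─────┴─┐ ╵ │
│   │      ↓ ↰│↳ ↓│
│ ╷ │ ┌───┐ ╷ └─┐ │
│ │ │ │   │↓│↑ ↰│↓│
│ │ ├─┘ ╷ │ └─┐ ╵ │
│ │ │   │ │↳ ↓│↑ ↲│
│ │ ╵ ╶─┤ ├─╴ ├───┤
│ │     │ │  ↓│   │
├─┴─┬─╴ │ └─┐ └─┐ │
│   │   │   │↳ ↓│ │
│ ╷ └───┴─┐ ├─╴ │ │
│ │       │ │↓ ↲│ │
│ └─┬───╴ ╵ │ ╶─┘ │
│   │       │↳ → B│
└───┴───────┴─────┘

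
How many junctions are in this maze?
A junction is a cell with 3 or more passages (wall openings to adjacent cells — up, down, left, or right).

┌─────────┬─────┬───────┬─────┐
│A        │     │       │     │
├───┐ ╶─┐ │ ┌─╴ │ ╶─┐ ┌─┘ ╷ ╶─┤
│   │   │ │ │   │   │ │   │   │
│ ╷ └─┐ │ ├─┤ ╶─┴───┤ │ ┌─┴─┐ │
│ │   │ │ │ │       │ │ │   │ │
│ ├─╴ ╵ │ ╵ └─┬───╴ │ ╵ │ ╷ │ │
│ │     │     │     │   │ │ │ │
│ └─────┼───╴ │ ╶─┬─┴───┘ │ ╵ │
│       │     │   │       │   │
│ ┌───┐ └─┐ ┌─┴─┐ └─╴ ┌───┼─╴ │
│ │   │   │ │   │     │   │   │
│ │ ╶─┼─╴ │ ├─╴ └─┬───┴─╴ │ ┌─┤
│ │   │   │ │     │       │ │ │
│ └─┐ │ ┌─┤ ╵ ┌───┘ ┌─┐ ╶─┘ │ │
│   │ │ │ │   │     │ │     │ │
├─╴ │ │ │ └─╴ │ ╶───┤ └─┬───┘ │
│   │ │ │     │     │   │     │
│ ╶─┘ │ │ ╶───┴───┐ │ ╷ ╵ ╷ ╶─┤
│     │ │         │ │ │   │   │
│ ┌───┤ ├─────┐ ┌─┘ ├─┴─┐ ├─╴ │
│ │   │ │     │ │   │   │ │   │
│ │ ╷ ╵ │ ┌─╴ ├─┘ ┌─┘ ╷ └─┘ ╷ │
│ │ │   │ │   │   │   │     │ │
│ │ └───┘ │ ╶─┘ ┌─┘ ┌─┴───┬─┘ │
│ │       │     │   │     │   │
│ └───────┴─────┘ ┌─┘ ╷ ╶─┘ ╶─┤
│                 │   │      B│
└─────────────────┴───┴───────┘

Checking each cell for number of passages:

Junctions found (3+ passages):
  (0, 2): 3 passages
  (0, 10): 3 passages
  (0, 13): 3 passages
  (3, 2): 3 passages
  (3, 5): 3 passages
  (4, 0): 3 passages
  (4, 5): 3 passages
  (4, 10): 3 passages
  (4, 14): 3 passages
  (6, 7): 3 passages
  (6, 11): 3 passages
  (7, 6): 3 passages
  (8, 4): 3 passages
  (8, 10): 3 passages
  (8, 13): 3 passages
  (9, 0): 3 passages
  (9, 7): 3 passages
  (9, 12): 3 passages
  (10, 14): 3 passages
  (12, 11): 3 passages
  (13, 13): 3 passages
Total junctions: 21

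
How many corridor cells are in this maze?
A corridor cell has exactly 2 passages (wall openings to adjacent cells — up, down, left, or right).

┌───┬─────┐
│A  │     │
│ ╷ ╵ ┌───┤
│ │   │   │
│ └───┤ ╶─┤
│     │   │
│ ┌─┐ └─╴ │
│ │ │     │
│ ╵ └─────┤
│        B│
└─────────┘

Counting cells with exactly 2 passages:
Total corridor cells: 19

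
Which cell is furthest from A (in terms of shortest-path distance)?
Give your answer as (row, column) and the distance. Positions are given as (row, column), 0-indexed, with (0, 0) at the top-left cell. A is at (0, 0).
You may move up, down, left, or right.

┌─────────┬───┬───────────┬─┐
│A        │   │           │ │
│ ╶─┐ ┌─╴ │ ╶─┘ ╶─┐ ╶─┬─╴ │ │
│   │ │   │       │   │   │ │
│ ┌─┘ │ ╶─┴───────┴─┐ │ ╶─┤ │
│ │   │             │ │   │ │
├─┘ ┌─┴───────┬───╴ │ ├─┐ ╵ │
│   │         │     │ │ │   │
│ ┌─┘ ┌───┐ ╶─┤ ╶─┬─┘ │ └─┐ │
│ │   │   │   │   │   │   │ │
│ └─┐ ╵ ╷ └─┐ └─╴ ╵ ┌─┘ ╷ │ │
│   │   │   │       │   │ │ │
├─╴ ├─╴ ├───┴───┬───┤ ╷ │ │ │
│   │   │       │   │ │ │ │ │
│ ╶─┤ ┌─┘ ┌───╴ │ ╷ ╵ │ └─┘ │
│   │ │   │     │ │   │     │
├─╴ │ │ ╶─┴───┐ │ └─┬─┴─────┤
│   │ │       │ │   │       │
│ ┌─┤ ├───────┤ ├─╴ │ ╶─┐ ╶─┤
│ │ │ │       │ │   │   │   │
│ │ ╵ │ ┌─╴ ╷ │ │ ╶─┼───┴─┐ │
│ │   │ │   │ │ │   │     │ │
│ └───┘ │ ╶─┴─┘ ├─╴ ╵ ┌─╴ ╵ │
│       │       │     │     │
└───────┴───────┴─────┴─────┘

Computing BFS distances from A to all cells:
Furthest cell: (9, 11)
Distance: 72 steps

Path from A to the furthest cell:

┌─────────┬───┬───────────┬─┐
│A → → → ↓│   │    ↱ → → ↓│ │
│ ╶─┐ ┌─╴ │ ╶─┘ ╶─┐ ╶─┬─╴ │ │
│   │ │↓ ↲│       │↑ ↰│↓ ↲│ │
│ ┌─┘ │ ╶─┴───────┴─┐ │ ╶─┤ │
│ │   │↳ → → → → → ↓│↑│↳ ↓│ │
├─┘ ┌─┴───────┬───╴ │ ├─┐ ╵ │
│   │         │↓ ← ↲│↑│ │↳ ↓│
│ ┌─┘ ┌───┐ ╶─┤ ╶─┬─┘ │ └─┐ │
│ │   │   │   │↳ ↓│↱ ↑│   │↓│
│ └─┐ ╵ ╷ └─┐ └─╴ ╵ ┌─┘ ╷ │ │
│   │   │   │    ↳ ↑│↓ ↰│ │↓│
├─╴ ├─╴ ├───┴───┬───┤ ╷ │ │ │
│   │   │       │↓ ↰│↓│↑│ │↓│
│ ╶─┤ ┌─┘ ┌───╴ │ ╷ ╵ │ └─┘ │
│   │ │   │     │↓│↑ ↲│↑ ← ↲│
├─╴ │ │ ╶─┴───┐ │ └─┬─┴─────┤
│   │ │       │ │↳ ↓│↓ ← ↰  │
│ ┌─┤ ├───────┤ ├─╴ │ ╶─┐ ╶─┤
│ │ │ │       │ │↓ ↲│↳ B│↑ ↰│
│ │ ╵ │ ┌─╴ ╷ │ │ ╶─┼───┴─┐ │
│ │   │ │   │ │ │↳ ↓│↱ → ↓│↑│
│ └───┘ │ ╶─┴─┘ ├─╴ ╵ ┌─╴ ╵ │
│       │       │  ↳ ↑│  ↳ ↑│
└───────┴───────┴─────┴─────┘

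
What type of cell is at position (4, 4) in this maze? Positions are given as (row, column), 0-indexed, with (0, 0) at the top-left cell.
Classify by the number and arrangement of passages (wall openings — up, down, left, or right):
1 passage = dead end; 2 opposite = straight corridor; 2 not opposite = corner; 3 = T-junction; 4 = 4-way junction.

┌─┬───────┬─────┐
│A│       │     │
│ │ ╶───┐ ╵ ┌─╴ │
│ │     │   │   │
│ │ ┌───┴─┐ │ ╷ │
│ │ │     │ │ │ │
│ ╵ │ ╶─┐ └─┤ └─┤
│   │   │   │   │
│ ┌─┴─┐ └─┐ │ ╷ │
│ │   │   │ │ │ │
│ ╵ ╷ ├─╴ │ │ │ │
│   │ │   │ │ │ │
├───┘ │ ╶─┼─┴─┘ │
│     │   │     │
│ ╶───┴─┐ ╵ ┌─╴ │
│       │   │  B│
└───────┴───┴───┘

Checking cell at (4, 4):
Number of passages: 2
Cell type: corner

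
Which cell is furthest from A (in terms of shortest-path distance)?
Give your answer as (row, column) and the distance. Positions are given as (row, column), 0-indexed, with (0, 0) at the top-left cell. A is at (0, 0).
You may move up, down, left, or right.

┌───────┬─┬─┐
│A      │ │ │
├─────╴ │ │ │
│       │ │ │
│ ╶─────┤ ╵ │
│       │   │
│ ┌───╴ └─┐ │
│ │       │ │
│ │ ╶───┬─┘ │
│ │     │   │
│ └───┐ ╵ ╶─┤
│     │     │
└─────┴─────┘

Computing BFS distances from A to all cells:
Furthest cell: (0, 4)
Distance: 26 steps

Path from A to the furthest cell:

┌───────┬─┬─┐
│A → → ↓│B│ │
├─────╴ │ │ │
│↓ ← ← ↲│↑│ │
│ ╶─────┤ ╵ │
│↳ → → ↓│↑ ↰│
│ ┌───╴ └─┐ │
│ │↓ ← ↲  │↑│
│ │ ╶───┬─┘ │
│ │↳ → ↓│↱ ↑│
│ └───┐ ╵ ╶─┤
│     │↳ ↑  │
└─────┴─────┘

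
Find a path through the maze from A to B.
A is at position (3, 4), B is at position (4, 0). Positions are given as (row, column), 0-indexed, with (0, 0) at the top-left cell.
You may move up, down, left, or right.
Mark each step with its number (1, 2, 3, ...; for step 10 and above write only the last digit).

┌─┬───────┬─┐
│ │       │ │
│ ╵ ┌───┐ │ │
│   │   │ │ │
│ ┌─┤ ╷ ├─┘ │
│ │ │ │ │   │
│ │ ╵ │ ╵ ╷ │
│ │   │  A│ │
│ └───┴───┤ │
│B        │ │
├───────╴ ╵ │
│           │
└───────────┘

Finding the shortest path from (3, 4) to (4, 0):
Path length: 11 steps
Directions: up → right → down → down → down → left → up → left → left → left → left

Solution:

┌─┬───────┬─┐
│ │       │ │
│ ╵ ┌───┐ │ │
│   │   │ │ │
│ ┌─┤ ╷ ├─┘ │
│ │ │ │ │1 2│
│ │ ╵ │ ╵ ╷ │
│ │   │  A│3│
│ └───┴───┤ │
│B 0 9 8 7│4│
├───────╴ ╵ │
│        6 5│
└───────────┘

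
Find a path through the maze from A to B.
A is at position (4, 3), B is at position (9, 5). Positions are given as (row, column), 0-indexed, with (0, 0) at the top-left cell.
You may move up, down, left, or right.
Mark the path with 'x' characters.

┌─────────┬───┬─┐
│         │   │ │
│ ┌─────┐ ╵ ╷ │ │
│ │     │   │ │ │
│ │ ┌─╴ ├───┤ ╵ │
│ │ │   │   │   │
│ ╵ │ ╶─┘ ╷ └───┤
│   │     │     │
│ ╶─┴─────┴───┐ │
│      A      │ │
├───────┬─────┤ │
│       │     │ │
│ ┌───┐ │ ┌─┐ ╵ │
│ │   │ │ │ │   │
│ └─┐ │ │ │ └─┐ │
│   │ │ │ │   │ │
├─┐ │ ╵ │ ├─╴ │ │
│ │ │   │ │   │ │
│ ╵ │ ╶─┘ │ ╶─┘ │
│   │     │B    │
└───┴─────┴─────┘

Finding the shortest path from (4, 3) to (9, 5):
Path length: 27 steps
Directions: left → left → left → up → right → up → up → right → right → down → left → down → right → right → up → right → down → right → right → down → down → down → down → down → down → left → left

Solution:

┌─────────┬───┬─┐
│         │   │ │
│ ┌─────┐ ╵ ╷ │ │
│ │x x x│   │ │ │
│ │ ┌─╴ ├───┤ ╵ │
│ │x│x x│x x│   │
│ ╵ │ ╶─┘ ╷ └───┤
│x x│x x x│x x x│
│ ╶─┴─────┴───┐ │
│x x x A      │x│
├───────┬─────┤ │
│       │     │x│
│ ┌───┐ │ ┌─┐ ╵ │
│ │   │ │ │ │  x│
│ └─┐ │ │ │ └─┐ │
│   │ │ │ │   │x│
├─┐ │ ╵ │ ├─╴ │ │
│ │ │   │ │   │x│
│ ╵ │ ╶─┘ │ ╶─┘ │
│   │     │B x x│
└───┴─────┴─────┘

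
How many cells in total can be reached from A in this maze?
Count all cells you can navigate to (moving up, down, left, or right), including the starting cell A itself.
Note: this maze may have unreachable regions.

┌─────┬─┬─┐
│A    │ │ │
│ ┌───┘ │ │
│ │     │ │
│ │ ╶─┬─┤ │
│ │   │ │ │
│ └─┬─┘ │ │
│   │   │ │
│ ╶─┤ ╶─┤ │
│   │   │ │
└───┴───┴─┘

Using BFS/flood-fill to find all reachable cells from A:
Maze size: 5 × 5 = 25 total cells
16 cell(s) are walled off and cannot be reached from A.
Reachable cells: 9

Reachable region (· marks reachable cells):

┌─────┬─┬─┐
│A · ·│ │ │
│ ┌───┘ │ │
│·│     │ │
│ │ ╶─┬─┤ │
│·│   │ │ │
│ └─┬─┘ │ │
│· ·│   │ │
│ ╶─┤ ╶─┤ │
│· ·│   │ │
└───┴───┴─┘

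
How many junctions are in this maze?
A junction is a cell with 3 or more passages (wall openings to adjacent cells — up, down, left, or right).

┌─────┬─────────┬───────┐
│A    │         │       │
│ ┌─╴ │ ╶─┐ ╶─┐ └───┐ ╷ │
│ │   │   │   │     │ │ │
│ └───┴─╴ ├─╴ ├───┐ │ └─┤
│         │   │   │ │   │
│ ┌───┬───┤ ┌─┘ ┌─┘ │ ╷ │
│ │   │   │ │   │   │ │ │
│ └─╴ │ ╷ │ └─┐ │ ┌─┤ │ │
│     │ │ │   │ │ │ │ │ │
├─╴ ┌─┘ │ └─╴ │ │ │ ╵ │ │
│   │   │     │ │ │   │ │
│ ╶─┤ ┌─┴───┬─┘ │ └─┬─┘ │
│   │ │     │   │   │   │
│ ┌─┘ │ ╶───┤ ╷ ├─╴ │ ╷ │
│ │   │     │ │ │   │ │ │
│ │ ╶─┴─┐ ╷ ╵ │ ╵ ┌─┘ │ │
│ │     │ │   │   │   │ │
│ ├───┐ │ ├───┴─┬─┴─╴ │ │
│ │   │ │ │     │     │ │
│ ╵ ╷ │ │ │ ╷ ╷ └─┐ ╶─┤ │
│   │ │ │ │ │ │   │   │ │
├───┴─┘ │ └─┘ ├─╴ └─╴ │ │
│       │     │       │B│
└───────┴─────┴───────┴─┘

Checking each cell for number of passages:

Junctions found (3+ passages):
  (0, 5): 3 passages
  (0, 10): 3 passages
  (2, 0): 3 passages
  (2, 10): 3 passages
  (3, 7): 3 passages
  (4, 1): 3 passages
  (6, 0): 3 passages
  (6, 7): 3 passages
  (6, 11): 3 passages
  (7, 4): 3 passages
  (8, 10): 3 passages
  (9, 6): 3 passages
  (9, 9): 3 passages
  (11, 8): 3 passages
Total junctions: 14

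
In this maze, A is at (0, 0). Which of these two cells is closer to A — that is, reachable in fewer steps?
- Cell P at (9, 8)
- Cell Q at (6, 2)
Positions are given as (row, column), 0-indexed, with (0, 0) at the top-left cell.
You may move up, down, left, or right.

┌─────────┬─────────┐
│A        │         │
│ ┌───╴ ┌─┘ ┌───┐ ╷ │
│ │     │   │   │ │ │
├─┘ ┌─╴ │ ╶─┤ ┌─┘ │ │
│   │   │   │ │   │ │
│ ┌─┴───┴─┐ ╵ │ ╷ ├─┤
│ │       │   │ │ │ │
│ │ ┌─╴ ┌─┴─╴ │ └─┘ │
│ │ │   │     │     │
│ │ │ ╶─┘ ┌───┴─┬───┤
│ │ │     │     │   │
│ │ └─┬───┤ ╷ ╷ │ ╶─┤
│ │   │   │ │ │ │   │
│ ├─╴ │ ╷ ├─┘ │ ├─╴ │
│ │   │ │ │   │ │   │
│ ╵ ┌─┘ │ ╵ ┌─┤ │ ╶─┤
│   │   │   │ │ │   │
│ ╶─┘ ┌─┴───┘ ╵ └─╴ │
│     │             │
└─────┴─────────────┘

Shortest path A → P at (9, 8): 35 steps
Shortest path A → Q at (6, 2): 18 steps

Q is closer (18 steps vs 35 steps).

Path to P:

┌─────────┬─────────┐
│A → → ↓  │         │
│ ┌───╴ ┌─┘ ┌───┐ ╷ │
│ │↓ ← ↲│   │   │ │ │
├─┘ ┌─╴ │ ╶─┤ ┌─┘ │ │
│↓ ↲│   │   │ │   │ │
│ ┌─┴───┴─┐ ╵ │ ╷ ├─┤
│↓│       │   │ │ │ │
│ │ ┌─╴ ┌─┴─╴ │ └─┘ │
│↓│ │   │     │     │
│ │ │ ╶─┘ ┌───┴─┬───┤
│↓│ │     │  ↱ ↓│   │
│ │ └─┬───┤ ╷ ╷ │ ╶─┤
│↓│   │↱ ↓│ │↑│↓│   │
│ ├─╴ │ ╷ ├─┘ │ ├─╴ │
│↓│   │↑│↓│↱ ↑│↓│   │
│ ╵ ┌─┘ │ ╵ ┌─┤ │ ╶─┤
│↓  │↱ ↑│↳ ↑│ │↓│   │
│ ╶─┘ ┌─┴───┘ ╵ └─╴ │
│↳ → ↑│        ↳ P  │
└─────┴─────────────┘

Path to Q:

┌─────────┬─────────┐
│A → → ↓  │         │
│ ┌───╴ ┌─┘ ┌───┐ ╷ │
│ │↓ ← ↲│   │   │ │ │
├─┘ ┌─╴ │ ╶─┤ ┌─┘ │ │
│↓ ↲│   │   │ │   │ │
│ ┌─┴───┴─┐ ╵ │ ╷ ├─┤
│↓│       │   │ │ │ │
│ │ ┌─╴ ┌─┴─╴ │ └─┘ │
│↓│ │   │     │     │
│ │ │ ╶─┘ ┌───┴─┬───┤
│↓│ │     │     │   │
│ │ └─┬───┤ ╷ ╷ │ ╶─┤
│↓│  Q│   │ │ │ │   │
│ ├─╴ │ ╷ ├─┘ │ ├─╴ │
│↓│↱ ↑│ │ │   │ │   │
│ ╵ ┌─┘ │ ╵ ┌─┤ │ ╶─┤
│↳ ↑│   │   │ │ │   │
│ ╶─┘ ┌─┴───┘ ╵ └─╴ │
│     │             │
└─────┴─────────────┘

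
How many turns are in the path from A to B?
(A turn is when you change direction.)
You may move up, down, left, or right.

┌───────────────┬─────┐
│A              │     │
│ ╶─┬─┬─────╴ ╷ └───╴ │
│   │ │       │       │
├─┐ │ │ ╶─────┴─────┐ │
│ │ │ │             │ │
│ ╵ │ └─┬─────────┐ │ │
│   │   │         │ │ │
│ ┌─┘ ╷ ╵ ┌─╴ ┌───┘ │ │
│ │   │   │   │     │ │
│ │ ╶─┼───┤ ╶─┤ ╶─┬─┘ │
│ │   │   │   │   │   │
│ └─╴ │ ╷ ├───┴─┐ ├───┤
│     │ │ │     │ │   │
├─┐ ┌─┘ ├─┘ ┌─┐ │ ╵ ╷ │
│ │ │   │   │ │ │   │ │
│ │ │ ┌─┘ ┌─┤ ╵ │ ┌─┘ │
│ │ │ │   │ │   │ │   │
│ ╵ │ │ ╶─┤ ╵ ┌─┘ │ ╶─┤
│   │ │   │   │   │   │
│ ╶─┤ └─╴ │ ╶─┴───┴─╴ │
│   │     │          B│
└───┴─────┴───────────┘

Directions: right, right, right, right, right, right, down, left, left, left, down, right, right, right, right, right, right, down, down, left, left, down, right, down, down, right, up, right, down, down, left, down, right, down
Number of turns: 17

Solution:

┌───────────────┬─────┐
│A → → → → → ↓  │     │
│ ╶─┬─┬─────╴ ╷ └───╴ │
│   │ │↓ ← ← ↲│       │
├─┐ │ │ ╶─────┴─────┐ │
│ │ │ │↳ → → → → → ↓│ │
│ ╵ │ └─┬─────────┐ │ │
│   │   │         │↓│ │
│ ┌─┘ ╷ ╵ ┌─╴ ┌───┘ │ │
│ │   │   │   │↓ ← ↲│ │
│ │ ╶─┼───┤ ╶─┤ ╶─┬─┘ │
│ │   │   │   │↳ ↓│   │
│ └─╴ │ ╷ ├───┴─┐ ├───┤
│     │ │ │     │↓│↱ ↓│
├─┐ ┌─┘ ├─┘ ┌─┐ │ ╵ ╷ │
│ │ │   │   │ │ │↳ ↑│↓│
│ │ │ ┌─┘ ┌─┤ ╵ │ ┌─┘ │
│ │ │ │   │ │   │ │↓ ↲│
│ ╵ │ │ ╶─┤ ╵ ┌─┘ │ ╶─┤
│   │ │   │   │   │↳ ↓│
│ ╶─┤ └─╴ │ ╶─┴───┴─╴ │
│   │     │          B│
└───┴─────┴───────────┘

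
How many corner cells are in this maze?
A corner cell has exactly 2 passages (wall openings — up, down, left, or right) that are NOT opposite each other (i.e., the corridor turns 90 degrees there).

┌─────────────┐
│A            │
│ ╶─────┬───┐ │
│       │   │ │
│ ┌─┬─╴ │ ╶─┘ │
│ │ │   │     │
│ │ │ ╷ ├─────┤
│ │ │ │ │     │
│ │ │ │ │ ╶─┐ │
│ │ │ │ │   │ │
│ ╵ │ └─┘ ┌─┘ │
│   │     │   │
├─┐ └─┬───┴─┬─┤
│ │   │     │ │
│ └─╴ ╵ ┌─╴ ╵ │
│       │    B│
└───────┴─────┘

Counting corner cells (2 non-opposite passages):
Total corners: 20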